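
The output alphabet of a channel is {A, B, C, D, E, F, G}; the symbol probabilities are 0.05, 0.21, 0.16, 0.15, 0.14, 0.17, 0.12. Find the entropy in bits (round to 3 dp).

2.721 bits

H = −Σ pᵢ log₂ pᵢ.
−0.05·log₂(0.05) = 0.2161
−0.21·log₂(0.21) = 0.4728
−0.16·log₂(0.16) = 0.4230
−0.15·log₂(0.15) = 0.4105
−0.14·log₂(0.14) = 0.3971
−0.17·log₂(0.17) = 0.4346
−0.12·log₂(0.12) = 0.3671
Sum ≈ 2.7212 → 2.721 bits.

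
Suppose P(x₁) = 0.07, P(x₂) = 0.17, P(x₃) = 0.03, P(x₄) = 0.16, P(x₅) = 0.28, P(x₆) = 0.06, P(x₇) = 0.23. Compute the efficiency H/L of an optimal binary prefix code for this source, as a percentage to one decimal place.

Entropy H = −Σ p log₂ p ≈ 2.5233 bits.
Huffman merges: 3/100+3/50→9/100; 7/100+9/100→4/25; 4/25+4/25→8/25; 17/100+23/100→2/5; 7/25+8/25→3/5; 2/5+3/5→1. L = 257/100 ≈ 2.5700.
Efficiency = H/L = 2.5233/2.5700 = 98.2%.

98.2%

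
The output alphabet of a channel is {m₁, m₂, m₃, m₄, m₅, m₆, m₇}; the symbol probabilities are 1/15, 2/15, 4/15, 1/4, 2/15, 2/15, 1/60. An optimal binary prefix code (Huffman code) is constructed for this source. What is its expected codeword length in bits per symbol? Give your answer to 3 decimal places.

Repeatedly combine the two least-probable nodes; the expected code length is the sum of the merged weights.
merge 1/60 + 1/15 → 1/12
merge 1/12 + 2/15 → 13/60
merge 2/15 + 2/15 → 4/15
merge 13/60 + 1/4 → 7/15
merge 4/15 + 4/15 → 8/15
merge 7/15 + 8/15 → 1
L = 1/12 + 13/60 + 4/15 + 7/15 + 8/15 + 1 = 77/30 ≈ 2.567 bits/symbol.

2.567 bits/symbol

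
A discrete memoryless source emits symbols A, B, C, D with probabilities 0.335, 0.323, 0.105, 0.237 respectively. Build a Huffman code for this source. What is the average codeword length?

Repeatedly combine the two least-probable nodes; the expected code length is the sum of the merged weights.
merge 21/200 + 237/1000 → 171/500
merge 323/1000 + 67/200 → 329/500
merge 171/500 + 329/500 → 1
L = 171/500 + 329/500 + 1 = 2 bits/symbol.

2 bits/symbol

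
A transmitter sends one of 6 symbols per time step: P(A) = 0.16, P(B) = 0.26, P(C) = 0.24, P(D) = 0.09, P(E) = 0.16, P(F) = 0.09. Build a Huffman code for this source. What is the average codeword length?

Repeatedly combine the two least-probable nodes; the expected code length is the sum of the merged weights.
merge 9/100 + 9/100 → 9/50
merge 4/25 + 4/25 → 8/25
merge 9/50 + 6/25 → 21/50
merge 13/50 + 8/25 → 29/50
merge 21/50 + 29/50 → 1
L = 9/50 + 8/25 + 21/50 + 29/50 + 1 = 5/2 = 2.5 bits/symbol.

2.5 bits/symbol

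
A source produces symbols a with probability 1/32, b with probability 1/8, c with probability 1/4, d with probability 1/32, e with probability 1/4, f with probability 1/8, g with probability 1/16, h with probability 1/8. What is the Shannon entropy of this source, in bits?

2.6875 bits

Each probability is a power of 1/2, so log₂(1/p) is an integer.
H = Σ p·log₂(1/p) = 1/32·5 + 1/8·3 + 1/4·2 + 1/32·5 + 1/4·2 + 1/8·3 + 1/16·4 + 1/8·3 = 2.6875 bits.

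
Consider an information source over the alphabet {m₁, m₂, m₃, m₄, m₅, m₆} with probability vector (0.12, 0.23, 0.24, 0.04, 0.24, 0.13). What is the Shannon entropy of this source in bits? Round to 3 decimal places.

2.411 bits

H = −Σ pᵢ log₂ pᵢ.
−0.12·log₂(0.12) = 0.3671
−0.23·log₂(0.23) = 0.4877
−0.24·log₂(0.24) = 0.4941
−0.04·log₂(0.04) = 0.1858
−0.24·log₂(0.24) = 0.4941
−0.13·log₂(0.13) = 0.3826
Sum ≈ 2.4114 → 2.411 bits.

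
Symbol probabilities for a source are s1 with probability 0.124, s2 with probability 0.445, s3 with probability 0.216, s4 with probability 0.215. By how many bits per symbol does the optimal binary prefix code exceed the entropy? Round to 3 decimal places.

0.046 bits

Entropy H = −Σ p log₂ p ≈ 1.8476 bits.
Huffman merges: 31/250+43/200→339/1000; 27/125+339/1000→111/200; 89/200+111/200→1. L = 947/500 ≈ 1.8940.
L − H = 1.8940 − 1.8476 = 0.046 bits.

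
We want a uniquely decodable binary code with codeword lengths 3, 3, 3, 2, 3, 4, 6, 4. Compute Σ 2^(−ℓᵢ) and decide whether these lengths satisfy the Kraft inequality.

0.890625; yes

With common denominator 2^6 = 64: Σ 2^(−ℓᵢ) = 8/64 + 8/64 + 8/64 + 16/64 + 8/64 + 4/64 + 1/64 + 4/64 = 57/64 = 0.890625.
Kraft's inequality requires Σ ≤ 1; here Σ = 0.890625 ≤ 1, so such a prefix code exists.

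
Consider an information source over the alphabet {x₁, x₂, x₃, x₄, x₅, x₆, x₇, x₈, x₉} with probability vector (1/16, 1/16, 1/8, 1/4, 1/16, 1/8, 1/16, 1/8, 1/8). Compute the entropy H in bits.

Each probability is a power of 1/2, so log₂(1/p) is an integer.
H = Σ p·log₂(1/p) = 1/16·4 + 1/16·4 + 1/8·3 + 1/4·2 + 1/16·4 + 1/8·3 + 1/16·4 + 1/8·3 + 1/8·3 = 3 bits.

3 bits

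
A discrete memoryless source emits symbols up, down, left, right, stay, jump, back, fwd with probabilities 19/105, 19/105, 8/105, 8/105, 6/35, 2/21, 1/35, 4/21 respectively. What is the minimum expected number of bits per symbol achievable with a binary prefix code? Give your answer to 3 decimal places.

Repeatedly combine the two least-probable nodes; the expected code length is the sum of the merged weights.
merge 1/35 + 8/105 → 11/105
merge 8/105 + 2/21 → 6/35
merge 11/105 + 6/35 → 29/105
merge 6/35 + 19/105 → 37/105
merge 19/105 + 4/21 → 13/35
merge 29/105 + 37/105 → 22/35
merge 13/35 + 22/35 → 1
L = 11/105 + 6/35 + 29/105 + 37/105 + 13/35 + 22/35 + 1 = 61/21 ≈ 2.905 bits/symbol.

2.905 bits/symbol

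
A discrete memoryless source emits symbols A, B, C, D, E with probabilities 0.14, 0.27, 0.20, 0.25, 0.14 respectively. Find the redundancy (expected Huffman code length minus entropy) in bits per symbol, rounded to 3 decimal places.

0.011 bits

Entropy H = −Σ p log₂ p ≈ 2.2686 bits.
Huffman merges: 7/50+7/50→7/25; 1/5+1/4→9/20; 27/100+7/25→11/20; 9/20+11/20→1. L = 57/25 ≈ 2.2800.
L − H = 2.2800 − 2.2686 = 0.011 bits.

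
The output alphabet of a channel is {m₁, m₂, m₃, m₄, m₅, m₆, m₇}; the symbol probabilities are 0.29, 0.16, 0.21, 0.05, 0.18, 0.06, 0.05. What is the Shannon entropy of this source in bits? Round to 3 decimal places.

H = −Σ pᵢ log₂ pᵢ.
−0.29·log₂(0.29) = 0.5179
−0.16·log₂(0.16) = 0.4230
−0.21·log₂(0.21) = 0.4728
−0.05·log₂(0.05) = 0.2161
−0.18·log₂(0.18) = 0.4453
−0.06·log₂(0.06) = 0.2435
−0.05·log₂(0.05) = 0.2161
Sum ≈ 2.5348 → 2.535 bits.

2.535 bits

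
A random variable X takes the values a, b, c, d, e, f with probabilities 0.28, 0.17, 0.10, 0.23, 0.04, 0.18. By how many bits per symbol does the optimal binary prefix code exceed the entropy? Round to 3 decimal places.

Entropy H = −Σ p log₂ p ≈ 2.3997 bits.
Huffman merges: 1/25+1/10→7/50; 7/50+17/100→31/100; 9/50+23/100→41/100; 7/25+31/100→59/100; 41/100+59/100→1. L = 49/20 ≈ 2.4500.
L − H = 2.4500 − 2.3997 = 0.050 bits.

0.050 bits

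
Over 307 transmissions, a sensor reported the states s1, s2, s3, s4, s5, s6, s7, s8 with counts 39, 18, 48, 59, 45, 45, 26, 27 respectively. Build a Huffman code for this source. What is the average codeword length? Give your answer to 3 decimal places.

Probabilities are the counts divided by 307.
Repeatedly combine the two least-probable nodes; the expected code length is the sum of the merged weights.
merge 18/307 + 26/307 → 44/307
merge 27/307 + 39/307 → 66/307
merge 44/307 + 45/307 → 89/307
merge 45/307 + 48/307 → 93/307
merge 59/307 + 66/307 → 125/307
merge 89/307 + 93/307 → 182/307
merge 125/307 + 182/307 → 1
L = 44/307 + 66/307 + 89/307 + 93/307 + 125/307 + 182/307 + 1 = 906/307 ≈ 2.951 bits/symbol.

2.951 bits/symbol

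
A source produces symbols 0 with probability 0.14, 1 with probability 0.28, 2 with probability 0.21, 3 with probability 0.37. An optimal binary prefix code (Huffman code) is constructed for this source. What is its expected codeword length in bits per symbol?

1.98 bits/symbol

Repeatedly combine the two least-probable nodes; the expected code length is the sum of the merged weights.
merge 7/50 + 21/100 → 7/20
merge 7/25 + 7/20 → 63/100
merge 37/100 + 63/100 → 1
L = 7/20 + 63/100 + 1 = 99/50 = 1.98 bits/symbol.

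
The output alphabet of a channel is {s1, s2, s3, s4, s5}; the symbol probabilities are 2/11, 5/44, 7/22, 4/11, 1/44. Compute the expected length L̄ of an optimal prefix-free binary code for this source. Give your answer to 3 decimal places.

2.091 bits/symbol

Repeatedly combine the two least-probable nodes; the expected code length is the sum of the merged weights.
merge 1/44 + 5/44 → 3/22
merge 3/22 + 2/11 → 7/22
merge 7/22 + 7/22 → 7/11
merge 4/11 + 7/11 → 1
L = 3/22 + 7/22 + 7/11 + 1 = 23/11 ≈ 2.091 bits/symbol.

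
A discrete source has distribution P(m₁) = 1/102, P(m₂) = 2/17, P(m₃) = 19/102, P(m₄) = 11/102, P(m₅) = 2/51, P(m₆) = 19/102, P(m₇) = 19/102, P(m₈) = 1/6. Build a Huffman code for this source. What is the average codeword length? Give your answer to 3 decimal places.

Repeatedly combine the two least-probable nodes; the expected code length is the sum of the merged weights.
merge 1/102 + 2/51 → 5/102
merge 5/102 + 11/102 → 8/51
merge 2/17 + 8/51 → 14/51
merge 1/6 + 19/102 → 6/17
merge 19/102 + 19/102 → 19/51
merge 14/51 + 6/17 → 32/51
merge 19/51 + 32/51 → 1
L = 5/102 + 8/51 + 14/51 + 6/17 + 19/51 + 32/51 + 1 = 17/6 ≈ 2.833 bits/symbol.

2.833 bits/symbol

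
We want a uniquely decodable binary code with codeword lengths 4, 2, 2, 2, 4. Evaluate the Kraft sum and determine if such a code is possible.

With common denominator 2^4 = 16: Σ 2^(−ℓᵢ) = 1/16 + 4/16 + 4/16 + 4/16 + 1/16 = 14/16 = 0.875.
Kraft's inequality requires Σ ≤ 1; here Σ = 0.875 ≤ 1, so such a prefix code exists.

0.875; yes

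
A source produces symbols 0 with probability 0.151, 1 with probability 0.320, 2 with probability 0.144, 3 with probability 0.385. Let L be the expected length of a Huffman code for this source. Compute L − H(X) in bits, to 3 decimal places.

Entropy H = −Σ p log₂ p ≈ 1.8706 bits.
Huffman merges: 18/125+151/1000→59/200; 59/200+8/25→123/200; 77/200+123/200→1. L = 191/100 ≈ 1.9100.
L − H = 1.9100 − 1.8706 = 0.039 bits.

0.039 bits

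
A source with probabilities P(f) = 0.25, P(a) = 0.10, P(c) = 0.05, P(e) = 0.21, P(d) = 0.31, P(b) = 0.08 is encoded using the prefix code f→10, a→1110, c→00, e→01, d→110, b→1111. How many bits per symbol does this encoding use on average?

2.67 bits/symbol

L̄ = Σ pᵢ·ℓᵢ = 0.25·2 + 0.10·4 + 0.05·2 + 0.21·2 + 0.31·3 + 0.08·4 = 2.67 bits/symbol.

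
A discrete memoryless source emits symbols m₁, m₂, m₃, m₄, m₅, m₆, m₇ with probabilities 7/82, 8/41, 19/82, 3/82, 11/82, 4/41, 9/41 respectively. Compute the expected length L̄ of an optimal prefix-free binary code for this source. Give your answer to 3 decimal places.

2.671 bits/symbol

Repeatedly combine the two least-probable nodes; the expected code length is the sum of the merged weights.
merge 3/82 + 7/82 → 5/41
merge 4/41 + 5/41 → 9/41
merge 11/82 + 8/41 → 27/82
merge 9/41 + 9/41 → 18/41
merge 19/82 + 27/82 → 23/41
merge 18/41 + 23/41 → 1
L = 5/41 + 9/41 + 27/82 + 18/41 + 23/41 + 1 = 219/82 ≈ 2.671 bits/symbol.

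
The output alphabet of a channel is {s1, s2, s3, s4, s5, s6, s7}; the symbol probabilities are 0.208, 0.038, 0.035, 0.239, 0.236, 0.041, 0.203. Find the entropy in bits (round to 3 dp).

2.461 bits

H = −Σ pᵢ log₂ pᵢ.
−0.208·log₂(0.208) = 0.4712
−0.038·log₂(0.038) = 0.1793
−0.035·log₂(0.035) = 0.1693
−0.239·log₂(0.239) = 0.4935
−0.236·log₂(0.236) = 0.4916
−0.041·log₂(0.041) = 0.1889
−0.203·log₂(0.203) = 0.4670
Sum ≈ 2.4608 → 2.461 bits.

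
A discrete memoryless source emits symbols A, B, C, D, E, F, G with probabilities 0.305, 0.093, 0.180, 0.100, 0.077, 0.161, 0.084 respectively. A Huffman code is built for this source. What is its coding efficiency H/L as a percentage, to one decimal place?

98.2%

Entropy H = −Σ p log₂ p ≈ 2.6279 bits.
Huffman merges: 77/1000+21/250→161/1000; 93/1000+1/10→193/1000; 161/1000+161/1000→161/500; 9/50+193/1000→373/1000; 61/200+161/500→627/1000; 373/1000+627/1000→1. L = 669/250 ≈ 2.6760.
Efficiency = H/L = 2.6279/2.6760 = 98.2%.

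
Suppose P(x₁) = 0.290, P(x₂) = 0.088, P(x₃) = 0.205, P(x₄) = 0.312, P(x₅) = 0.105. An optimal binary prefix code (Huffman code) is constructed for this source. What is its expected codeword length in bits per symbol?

Repeatedly combine the two least-probable nodes; the expected code length is the sum of the merged weights.
merge 11/125 + 21/200 → 193/1000
merge 193/1000 + 41/200 → 199/500
merge 29/100 + 39/125 → 301/500
merge 199/500 + 301/500 → 1
L = 193/1000 + 199/500 + 301/500 + 1 = 2193/1000 = 2.193 bits/symbol.

2.193 bits/symbol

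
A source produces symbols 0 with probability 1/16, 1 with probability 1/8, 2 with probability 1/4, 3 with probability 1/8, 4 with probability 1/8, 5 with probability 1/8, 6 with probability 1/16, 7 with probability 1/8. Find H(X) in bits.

2.875 bits

Each probability is a power of 1/2, so log₂(1/p) is an integer.
H = Σ p·log₂(1/p) = 1/16·4 + 1/8·3 + 1/4·2 + 1/8·3 + 1/8·3 + 1/8·3 + 1/16·4 + 1/8·3 = 2.875 bits.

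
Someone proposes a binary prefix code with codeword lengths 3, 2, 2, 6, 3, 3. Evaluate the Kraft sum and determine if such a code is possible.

0.890625; yes

With common denominator 2^6 = 64: Σ 2^(−ℓᵢ) = 8/64 + 16/64 + 16/64 + 1/64 + 8/64 + 8/64 = 57/64 = 0.890625.
Kraft's inequality requires Σ ≤ 1; here Σ = 0.890625 ≤ 1, so such a prefix code exists.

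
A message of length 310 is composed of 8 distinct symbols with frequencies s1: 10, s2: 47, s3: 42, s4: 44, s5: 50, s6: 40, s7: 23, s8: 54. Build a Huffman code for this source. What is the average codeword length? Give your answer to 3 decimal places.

Probabilities are the counts divided by 310.
Repeatedly combine the two least-probable nodes; the expected code length is the sum of the merged weights.
merge 1/31 + 23/310 → 33/310
merge 33/310 + 4/31 → 73/310
merge 21/155 + 22/155 → 43/155
merge 47/310 + 5/31 → 97/310
merge 27/155 + 73/310 → 127/310
merge 43/155 + 97/310 → 183/310
merge 127/310 + 183/310 → 1
L = 33/310 + 73/310 + 43/155 + 97/310 + 127/310 + 183/310 + 1 = 909/310 ≈ 2.932 bits/symbol.

2.932 bits/symbol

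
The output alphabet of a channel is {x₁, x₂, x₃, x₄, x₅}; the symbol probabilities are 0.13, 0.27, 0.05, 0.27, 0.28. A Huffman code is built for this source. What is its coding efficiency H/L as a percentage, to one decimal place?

Entropy H = −Σ p log₂ p ≈ 2.1330 bits.
Huffman merges: 1/20+13/100→9/50; 9/50+27/100→9/20; 27/100+7/25→11/20; 9/20+11/20→1. L = 109/50 ≈ 2.1800.
Efficiency = H/L = 2.1330/2.1800 = 97.8%.

97.8%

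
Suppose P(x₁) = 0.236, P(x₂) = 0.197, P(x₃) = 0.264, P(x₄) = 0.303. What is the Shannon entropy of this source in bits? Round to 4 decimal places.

1.9825 bits

H = −Σ pᵢ log₂ pᵢ.
−0.236·log₂(0.236) = 0.4916
−0.197·log₂(0.197) = 0.4617
−0.264·log₂(0.264) = 0.5072
−0.303·log₂(0.303) = 0.5220
Sum ≈ 1.9825 → 1.9825 bits.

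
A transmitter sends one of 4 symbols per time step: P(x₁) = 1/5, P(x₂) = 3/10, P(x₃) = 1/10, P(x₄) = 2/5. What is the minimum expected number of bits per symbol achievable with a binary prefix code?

1.9 bits/symbol

Repeatedly combine the two least-probable nodes; the expected code length is the sum of the merged weights.
merge 1/10 + 1/5 → 3/10
merge 3/10 + 3/10 → 3/5
merge 2/5 + 3/5 → 1
L = 3/10 + 3/5 + 1 = 19/10 = 1.9 bits/symbol.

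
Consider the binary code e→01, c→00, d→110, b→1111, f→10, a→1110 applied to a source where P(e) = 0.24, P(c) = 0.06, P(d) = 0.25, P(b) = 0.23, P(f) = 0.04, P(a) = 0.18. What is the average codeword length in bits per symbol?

3.07 bits/symbol

L̄ = Σ pᵢ·ℓᵢ = 0.24·2 + 0.06·2 + 0.25·3 + 0.23·4 + 0.04·2 + 0.18·4 = 3.07 bits/symbol.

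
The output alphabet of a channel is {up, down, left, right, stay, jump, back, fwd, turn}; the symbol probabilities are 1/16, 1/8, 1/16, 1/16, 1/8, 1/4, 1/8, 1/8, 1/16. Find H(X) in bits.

3 bits

Each probability is a power of 1/2, so log₂(1/p) is an integer.
H = Σ p·log₂(1/p) = 1/16·4 + 1/8·3 + 1/16·4 + 1/16·4 + 1/8·3 + 1/4·2 + 1/8·3 + 1/8·3 + 1/16·4 = 3 bits.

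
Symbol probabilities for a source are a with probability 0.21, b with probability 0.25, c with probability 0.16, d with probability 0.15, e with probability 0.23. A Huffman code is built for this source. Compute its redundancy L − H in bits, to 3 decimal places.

Entropy H = −Σ p log₂ p ≈ 2.2941 bits.
Huffman merges: 3/20+4/25→31/100; 21/100+23/100→11/25; 1/4+31/100→14/25; 11/25+14/25→1. L = 231/100 ≈ 2.3100.
L − H = 2.3100 − 2.2941 = 0.016 bits.

0.016 bits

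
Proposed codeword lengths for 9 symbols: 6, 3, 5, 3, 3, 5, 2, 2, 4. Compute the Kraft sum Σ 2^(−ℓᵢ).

1.015625

With common denominator 2^6 = 64: Σ 2^(−ℓᵢ) = 1/64 + 8/64 + 2/64 + 8/64 + 8/64 + 2/64 + 16/64 + 16/64 + 4/64 = 65/64 = 1.015625.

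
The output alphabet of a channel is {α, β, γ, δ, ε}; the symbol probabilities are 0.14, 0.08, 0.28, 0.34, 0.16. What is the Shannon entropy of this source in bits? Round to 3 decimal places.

2.155 bits

H = −Σ pᵢ log₂ pᵢ.
−0.14·log₂(0.14) = 0.3971
−0.08·log₂(0.08) = 0.2915
−0.28·log₂(0.28) = 0.5142
−0.34·log₂(0.34) = 0.5292
−0.16·log₂(0.16) = 0.4230
Sum ≈ 2.1550 → 2.155 bits.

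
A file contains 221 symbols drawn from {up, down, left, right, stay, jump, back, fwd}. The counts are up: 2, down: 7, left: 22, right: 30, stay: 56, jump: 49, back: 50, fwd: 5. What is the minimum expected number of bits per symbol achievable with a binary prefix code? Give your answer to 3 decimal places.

2.557 bits/symbol

Probabilities are the counts divided by 221.
Repeatedly combine the two least-probable nodes; the expected code length is the sum of the merged weights.
merge 2/221 + 5/221 → 7/221
merge 7/221 + 7/221 → 14/221
merge 14/221 + 22/221 → 36/221
merge 30/221 + 36/221 → 66/221
merge 49/221 + 50/221 → 99/221
merge 56/221 + 66/221 → 122/221
merge 99/221 + 122/221 → 1
L = 7/221 + 14/221 + 36/221 + 66/221 + 99/221 + 122/221 + 1 = 565/221 ≈ 2.557 bits/symbol.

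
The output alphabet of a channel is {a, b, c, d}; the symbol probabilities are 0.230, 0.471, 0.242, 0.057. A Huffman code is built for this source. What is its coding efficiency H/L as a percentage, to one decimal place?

Entropy H = −Σ p log₂ p ≈ 1.7302 bits.
Huffman merges: 57/1000+23/100→287/1000; 121/500+287/1000→529/1000; 471/1000+529/1000→1. L = 227/125 ≈ 1.8160.
Efficiency = H/L = 1.7302/1.8160 = 95.3%.

95.3%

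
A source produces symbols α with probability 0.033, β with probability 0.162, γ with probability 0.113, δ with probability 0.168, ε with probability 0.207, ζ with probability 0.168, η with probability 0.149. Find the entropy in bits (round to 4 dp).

H = −Σ pᵢ log₂ pᵢ.
−0.033·log₂(0.033) = 0.1624
−0.162·log₂(0.162) = 0.4254
−0.113·log₂(0.113) = 0.3555
−0.168·log₂(0.168) = 0.4323
−0.207·log₂(0.207) = 0.4704
−0.168·log₂(0.168) = 0.4323
−0.149·log₂(0.149) = 0.4092
Sum ≈ 2.6876 → 2.6876 bits.

2.6876 bits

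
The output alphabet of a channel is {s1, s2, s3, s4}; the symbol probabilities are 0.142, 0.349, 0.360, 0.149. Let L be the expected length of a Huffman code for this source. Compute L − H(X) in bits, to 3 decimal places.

0.061 bits

Entropy H = −Σ p log₂ p ≈ 1.8698 bits.
Huffman merges: 71/500+149/1000→291/1000; 291/1000+349/1000→16/25; 9/25+16/25→1. L = 1931/1000 ≈ 1.9310.
L − H = 1.9310 − 1.8698 = 0.061 bits.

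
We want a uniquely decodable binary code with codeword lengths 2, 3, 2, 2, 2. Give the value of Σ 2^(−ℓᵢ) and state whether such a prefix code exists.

With common denominator 2^3 = 8: Σ 2^(−ℓᵢ) = 2/8 + 1/8 + 2/8 + 2/8 + 2/8 = 9/8 = 1.125.
Kraft's inequality requires Σ ≤ 1; here Σ = 1.125 > 1, so no such prefix code exists.

1.125; no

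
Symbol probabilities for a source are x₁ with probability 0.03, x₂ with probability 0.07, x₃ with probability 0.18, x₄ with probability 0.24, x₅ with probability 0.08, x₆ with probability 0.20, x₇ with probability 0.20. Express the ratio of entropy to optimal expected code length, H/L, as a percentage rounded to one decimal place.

97.7%

Entropy H = −Σ p log₂ p ≈ 2.5800 bits.
Huffman merges: 3/100+7/100→1/10; 2/25+1/10→9/50; 9/50+9/50→9/25; 1/5+1/5→2/5; 6/25+9/25→3/5; 2/5+3/5→1. L = 66/25 ≈ 2.6400.
Efficiency = H/L = 2.5800/2.6400 = 97.7%.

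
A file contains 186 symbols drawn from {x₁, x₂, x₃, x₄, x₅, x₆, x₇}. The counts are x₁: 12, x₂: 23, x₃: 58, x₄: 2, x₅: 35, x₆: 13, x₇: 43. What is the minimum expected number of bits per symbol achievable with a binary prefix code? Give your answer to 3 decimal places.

Probabilities are the counts divided by 186.
Repeatedly combine the two least-probable nodes; the expected code length is the sum of the merged weights.
merge 1/93 + 2/31 → 7/93
merge 13/186 + 7/93 → 9/62
merge 23/186 + 9/62 → 25/93
merge 35/186 + 43/186 → 13/31
merge 25/93 + 29/93 → 18/31
merge 13/31 + 18/31 → 1
L = 7/93 + 9/62 + 25/93 + 13/31 + 18/31 + 1 = 463/186 ≈ 2.489 bits/symbol.

2.489 bits/symbol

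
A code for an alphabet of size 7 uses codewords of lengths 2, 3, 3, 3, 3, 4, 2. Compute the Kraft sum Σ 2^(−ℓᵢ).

With common denominator 2^4 = 16: Σ 2^(−ℓᵢ) = 4/16 + 2/16 + 2/16 + 2/16 + 2/16 + 1/16 + 4/16 = 17/16 = 1.0625.

1.0625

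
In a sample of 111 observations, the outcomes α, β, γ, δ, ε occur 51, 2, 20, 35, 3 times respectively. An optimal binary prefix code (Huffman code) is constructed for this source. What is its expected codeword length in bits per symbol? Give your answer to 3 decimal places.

1.811 bits/symbol

Probabilities are the counts divided by 111.
Repeatedly combine the two least-probable nodes; the expected code length is the sum of the merged weights.
merge 2/111 + 1/37 → 5/111
merge 5/111 + 20/111 → 25/111
merge 25/111 + 35/111 → 20/37
merge 17/37 + 20/37 → 1
L = 5/111 + 25/111 + 20/37 + 1 = 67/37 ≈ 1.811 bits/symbol.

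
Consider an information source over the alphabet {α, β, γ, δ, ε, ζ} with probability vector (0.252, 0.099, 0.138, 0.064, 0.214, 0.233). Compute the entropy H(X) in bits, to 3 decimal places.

H = −Σ pᵢ log₂ pᵢ.
−0.252·log₂(0.252) = 0.5011
−0.099·log₂(0.099) = 0.3303
−0.138·log₂(0.138) = 0.3943
−0.064·log₂(0.064) = 0.2538
−0.214·log₂(0.214) = 0.4760
−0.233·log₂(0.233) = 0.4897
Sum ≈ 2.4452 → 2.445 bits.

2.445 bits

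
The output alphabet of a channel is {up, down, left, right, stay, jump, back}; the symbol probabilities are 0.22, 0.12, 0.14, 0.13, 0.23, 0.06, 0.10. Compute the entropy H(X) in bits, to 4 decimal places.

2.6908 bits

H = −Σ pᵢ log₂ pᵢ.
−0.22·log₂(0.22) = 0.4806
−0.12·log₂(0.12) = 0.3671
−0.14·log₂(0.14) = 0.3971
−0.13·log₂(0.13) = 0.3826
−0.23·log₂(0.23) = 0.4877
−0.06·log₂(0.06) = 0.2435
−0.10·log₂(0.10) = 0.3322
Sum ≈ 2.6908 → 2.6908 bits.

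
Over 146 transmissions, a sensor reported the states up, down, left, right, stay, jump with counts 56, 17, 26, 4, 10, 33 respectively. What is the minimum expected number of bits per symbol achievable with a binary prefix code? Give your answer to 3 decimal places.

Probabilities are the counts divided by 146.
Repeatedly combine the two least-probable nodes; the expected code length is the sum of the merged weights.
merge 2/73 + 5/73 → 7/73
merge 7/73 + 17/146 → 31/146
merge 13/73 + 31/146 → 57/146
merge 33/146 + 28/73 → 89/146
merge 57/146 + 89/146 → 1
L = 7/73 + 31/146 + 57/146 + 89/146 + 1 = 337/146 ≈ 2.308 bits/symbol.

2.308 bits/symbol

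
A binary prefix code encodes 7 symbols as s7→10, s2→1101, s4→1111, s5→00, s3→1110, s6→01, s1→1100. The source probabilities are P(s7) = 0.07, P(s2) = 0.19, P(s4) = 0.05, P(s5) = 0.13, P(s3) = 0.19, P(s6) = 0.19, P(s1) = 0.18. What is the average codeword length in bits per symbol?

3.22 bits/symbol

L̄ = Σ pᵢ·ℓᵢ = 0.07·2 + 0.19·4 + 0.05·4 + 0.13·2 + 0.19·4 + 0.19·2 + 0.18·4 = 3.22 bits/symbol.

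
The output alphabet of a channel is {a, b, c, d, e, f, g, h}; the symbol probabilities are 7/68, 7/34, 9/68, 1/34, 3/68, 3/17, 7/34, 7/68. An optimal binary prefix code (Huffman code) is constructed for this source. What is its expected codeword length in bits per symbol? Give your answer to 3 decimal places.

Repeatedly combine the two least-probable nodes; the expected code length is the sum of the merged weights.
merge 1/34 + 3/68 → 5/68
merge 5/68 + 7/68 → 3/17
merge 7/68 + 9/68 → 4/17
merge 3/17 + 3/17 → 6/17
merge 7/34 + 7/34 → 7/17
merge 4/17 + 6/17 → 10/17
merge 7/17 + 10/17 → 1
L = 5/68 + 3/17 + 4/17 + 6/17 + 7/17 + 10/17 + 1 = 193/68 ≈ 2.838 bits/symbol.

2.838 bits/symbol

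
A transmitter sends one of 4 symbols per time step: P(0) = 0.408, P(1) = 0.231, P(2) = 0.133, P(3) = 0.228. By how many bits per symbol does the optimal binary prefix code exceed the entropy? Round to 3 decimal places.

0.064 bits

Entropy H = −Σ p log₂ p ≈ 1.8894 bits.
Huffman merges: 133/1000+57/250→361/1000; 231/1000+361/1000→74/125; 51/125+74/125→1. L = 1953/1000 ≈ 1.9530.
L − H = 1.9530 − 1.8894 = 0.064 bits.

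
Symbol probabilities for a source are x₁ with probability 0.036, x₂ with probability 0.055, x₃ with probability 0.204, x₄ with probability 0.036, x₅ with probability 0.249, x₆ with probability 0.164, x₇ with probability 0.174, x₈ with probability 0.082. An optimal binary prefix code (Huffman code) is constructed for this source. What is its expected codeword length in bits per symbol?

2.746 bits/symbol

Repeatedly combine the two least-probable nodes; the expected code length is the sum of the merged weights.
merge 9/250 + 9/250 → 9/125
merge 11/200 + 9/125 → 127/1000
merge 41/500 + 127/1000 → 209/1000
merge 41/250 + 87/500 → 169/500
merge 51/250 + 209/1000 → 413/1000
merge 249/1000 + 169/500 → 587/1000
merge 413/1000 + 587/1000 → 1
L = 9/125 + 127/1000 + 209/1000 + 169/500 + 413/1000 + 587/1000 + 1 = 1373/500 = 2.746 bits/symbol.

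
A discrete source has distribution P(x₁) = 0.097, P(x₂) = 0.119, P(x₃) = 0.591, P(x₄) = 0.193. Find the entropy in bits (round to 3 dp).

1.598 bits

H = −Σ pᵢ log₂ pᵢ.
−0.097·log₂(0.097) = 0.3265
−0.119·log₂(0.119) = 0.3654
−0.591·log₂(0.591) = 0.4484
−0.193·log₂(0.193) = 0.4581
Sum ≈ 1.5984 → 1.598 bits.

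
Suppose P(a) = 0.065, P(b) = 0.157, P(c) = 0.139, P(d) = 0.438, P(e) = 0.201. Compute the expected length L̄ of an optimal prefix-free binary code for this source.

2.124 bits/symbol

Repeatedly combine the two least-probable nodes; the expected code length is the sum of the merged weights.
merge 13/200 + 139/1000 → 51/250
merge 157/1000 + 201/1000 → 179/500
merge 51/250 + 179/500 → 281/500
merge 219/500 + 281/500 → 1
L = 51/250 + 179/500 + 281/500 + 1 = 531/250 = 2.124 bits/symbol.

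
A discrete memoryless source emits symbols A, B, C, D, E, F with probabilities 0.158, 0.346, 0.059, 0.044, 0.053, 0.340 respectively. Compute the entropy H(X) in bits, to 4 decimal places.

H = −Σ pᵢ log₂ pᵢ.
−0.158·log₂(0.158) = 0.4206
−0.346·log₂(0.346) = 0.5298
−0.059·log₂(0.059) = 0.2409
−0.044·log₂(0.044) = 0.1983
−0.053·log₂(0.053) = 0.2246
−0.340·log₂(0.340) = 0.5292
Sum ≈ 2.1433 → 2.1433 bits.

2.1433 bits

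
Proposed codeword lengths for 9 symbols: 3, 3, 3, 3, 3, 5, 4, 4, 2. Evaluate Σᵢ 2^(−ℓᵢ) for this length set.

1.03125

With common denominator 2^5 = 32: Σ 2^(−ℓᵢ) = 4/32 + 4/32 + 4/32 + 4/32 + 4/32 + 1/32 + 2/32 + 2/32 + 8/32 = 33/32 = 1.03125.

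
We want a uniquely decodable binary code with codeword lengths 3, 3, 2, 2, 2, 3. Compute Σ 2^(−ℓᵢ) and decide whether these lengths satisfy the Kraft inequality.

1.125; no

With common denominator 2^3 = 8: Σ 2^(−ℓᵢ) = 1/8 + 1/8 + 2/8 + 2/8 + 2/8 + 1/8 = 9/8 = 1.125.
Kraft's inequality requires Σ ≤ 1; here Σ = 1.125 > 1, so no such prefix code exists.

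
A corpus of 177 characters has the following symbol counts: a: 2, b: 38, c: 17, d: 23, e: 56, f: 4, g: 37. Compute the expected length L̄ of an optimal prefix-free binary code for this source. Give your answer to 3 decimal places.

Probabilities are the counts divided by 177.
Repeatedly combine the two least-probable nodes; the expected code length is the sum of the merged weights.
merge 2/177 + 4/177 → 2/59
merge 2/59 + 17/177 → 23/177
merge 23/177 + 23/177 → 46/177
merge 37/177 + 38/177 → 25/59
merge 46/177 + 56/177 → 34/59
merge 25/59 + 34/59 → 1
L = 2/59 + 23/177 + 46/177 + 25/59 + 34/59 + 1 = 143/59 ≈ 2.424 bits/symbol.

2.424 bits/symbol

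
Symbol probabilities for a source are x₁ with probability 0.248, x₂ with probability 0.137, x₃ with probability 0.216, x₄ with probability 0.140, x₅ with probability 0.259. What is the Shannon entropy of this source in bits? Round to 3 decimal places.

H = −Σ pᵢ log₂ pᵢ.
−0.248·log₂(0.248) = 0.4989
−0.137·log₂(0.137) = 0.3929
−0.216·log₂(0.216) = 0.4776
−0.140·log₂(0.140) = 0.3971
−0.259·log₂(0.259) = 0.5048
Sum ≈ 2.2712 → 2.271 bits.

2.271 bits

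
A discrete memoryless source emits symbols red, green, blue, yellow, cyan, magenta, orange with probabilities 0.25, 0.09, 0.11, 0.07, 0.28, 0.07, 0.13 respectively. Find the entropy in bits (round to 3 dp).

2.597 bits

H = −Σ pᵢ log₂ pᵢ.
−0.25·log₂(0.25) = 0.5000
−0.09·log₂(0.09) = 0.3127
−0.11·log₂(0.11) = 0.3503
−0.07·log₂(0.07) = 0.2686
−0.28·log₂(0.28) = 0.5142
−0.07·log₂(0.07) = 0.2686
−0.13·log₂(0.13) = 0.3826
Sum ≈ 2.5969 → 2.597 bits.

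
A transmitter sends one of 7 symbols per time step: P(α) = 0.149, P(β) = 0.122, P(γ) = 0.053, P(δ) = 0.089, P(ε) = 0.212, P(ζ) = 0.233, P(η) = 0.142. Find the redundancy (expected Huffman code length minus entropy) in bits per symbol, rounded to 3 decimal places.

0.018 bits

Entropy H = −Σ p log₂ p ≈ 2.6787 bits.
Huffman merges: 53/1000+89/1000→71/500; 61/500+71/500→33/125; 71/500+149/1000→291/1000; 53/250+233/1000→89/200; 33/125+291/1000→111/200; 89/200+111/200→1. L = 2697/1000 ≈ 2.6970.
L − H = 2.6970 − 2.6787 = 0.018 bits.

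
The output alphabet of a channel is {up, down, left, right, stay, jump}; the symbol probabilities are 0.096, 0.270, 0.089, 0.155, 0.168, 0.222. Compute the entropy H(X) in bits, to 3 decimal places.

2.476 bits

H = −Σ pᵢ log₂ pᵢ.
−0.096·log₂(0.096) = 0.3246
−0.270·log₂(0.270) = 0.5100
−0.089·log₂(0.089) = 0.3106
−0.155·log₂(0.155) = 0.4169
−0.168·log₂(0.168) = 0.4323
−0.222·log₂(0.222) = 0.4820
Sum ≈ 2.4765 → 2.476 bits.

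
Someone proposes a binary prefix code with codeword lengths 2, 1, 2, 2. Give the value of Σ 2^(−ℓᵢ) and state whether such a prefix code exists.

With common denominator 2^2 = 4: Σ 2^(−ℓᵢ) = 1/4 + 2/4 + 1/4 + 1/4 = 5/4 = 1.25.
Kraft's inequality requires Σ ≤ 1; here Σ = 1.25 > 1, so no such prefix code exists.

1.25; no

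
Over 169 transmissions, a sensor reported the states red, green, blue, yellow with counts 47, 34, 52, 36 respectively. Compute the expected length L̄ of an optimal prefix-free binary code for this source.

2 bits/symbol

Probabilities are the counts divided by 169.
Repeatedly combine the two least-probable nodes; the expected code length is the sum of the merged weights.
merge 34/169 + 36/169 → 70/169
merge 47/169 + 4/13 → 99/169
merge 70/169 + 99/169 → 1
L = 70/169 + 99/169 + 1 = 2 bits/symbol.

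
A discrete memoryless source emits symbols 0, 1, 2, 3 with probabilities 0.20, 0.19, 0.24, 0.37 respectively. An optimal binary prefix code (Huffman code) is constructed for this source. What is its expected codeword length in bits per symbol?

Repeatedly combine the two least-probable nodes; the expected code length is the sum of the merged weights.
merge 19/100 + 1/5 → 39/100
merge 6/25 + 37/100 → 61/100
merge 39/100 + 61/100 → 1
L = 39/100 + 61/100 + 1 = 2 bits/symbol.

2 bits/symbol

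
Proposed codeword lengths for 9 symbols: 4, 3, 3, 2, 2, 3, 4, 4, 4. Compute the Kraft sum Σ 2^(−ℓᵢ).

With common denominator 2^4 = 16: Σ 2^(−ℓᵢ) = 1/16 + 2/16 + 2/16 + 4/16 + 4/16 + 2/16 + 1/16 + 1/16 + 1/16 = 18/16 = 1.125.

1.125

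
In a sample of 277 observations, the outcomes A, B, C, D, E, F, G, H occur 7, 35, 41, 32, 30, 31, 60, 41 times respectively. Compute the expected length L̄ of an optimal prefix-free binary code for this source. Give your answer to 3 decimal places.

2.917 bits/symbol

Probabilities are the counts divided by 277.
Repeatedly combine the two least-probable nodes; the expected code length is the sum of the merged weights.
merge 7/277 + 30/277 → 37/277
merge 31/277 + 32/277 → 63/277
merge 35/277 + 37/277 → 72/277
merge 41/277 + 41/277 → 82/277
merge 60/277 + 63/277 → 123/277
merge 72/277 + 82/277 → 154/277
merge 123/277 + 154/277 → 1
L = 37/277 + 63/277 + 72/277 + 82/277 + 123/277 + 154/277 + 1 = 808/277 ≈ 2.917 bits/symbol.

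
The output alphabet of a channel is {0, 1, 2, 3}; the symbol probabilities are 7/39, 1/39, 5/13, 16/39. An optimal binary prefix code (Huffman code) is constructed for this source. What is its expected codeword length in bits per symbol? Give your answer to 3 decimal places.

1.795 bits/symbol

Repeatedly combine the two least-probable nodes; the expected code length is the sum of the merged weights.
merge 1/39 + 7/39 → 8/39
merge 8/39 + 5/13 → 23/39
merge 16/39 + 23/39 → 1
L = 8/39 + 23/39 + 1 = 70/39 ≈ 1.795 bits/symbol.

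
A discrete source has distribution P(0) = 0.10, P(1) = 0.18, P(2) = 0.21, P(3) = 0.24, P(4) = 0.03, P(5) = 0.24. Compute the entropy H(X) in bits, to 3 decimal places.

H = −Σ pᵢ log₂ pᵢ.
−0.10·log₂(0.10) = 0.3322
−0.18·log₂(0.18) = 0.4453
−0.21·log₂(0.21) = 0.4728
−0.24·log₂(0.24) = 0.4941
−0.03·log₂(0.03) = 0.1518
−0.24·log₂(0.24) = 0.4941
Sum ≈ 2.3904 → 2.390 bits.

2.390 bits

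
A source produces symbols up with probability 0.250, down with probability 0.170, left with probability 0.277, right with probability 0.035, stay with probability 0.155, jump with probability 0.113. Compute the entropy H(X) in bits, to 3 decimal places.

H = −Σ pᵢ log₂ pᵢ.
−0.250·log₂(0.250) = 0.5000
−0.170·log₂(0.170) = 0.4346
−0.277·log₂(0.277) = 0.5130
−0.035·log₂(0.035) = 0.1693
−0.155·log₂(0.155) = 0.4169
−0.113·log₂(0.113) = 0.3555
Sum ≈ 2.3892 → 2.389 bits.

2.389 bits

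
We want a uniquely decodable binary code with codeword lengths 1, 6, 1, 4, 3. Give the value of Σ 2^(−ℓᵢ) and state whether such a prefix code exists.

1.203125; no

With common denominator 2^6 = 64: Σ 2^(−ℓᵢ) = 32/64 + 1/64 + 32/64 + 4/64 + 8/64 = 77/64 = 1.203125.
Kraft's inequality requires Σ ≤ 1; here Σ = 1.203125 > 1, so no such prefix code exists.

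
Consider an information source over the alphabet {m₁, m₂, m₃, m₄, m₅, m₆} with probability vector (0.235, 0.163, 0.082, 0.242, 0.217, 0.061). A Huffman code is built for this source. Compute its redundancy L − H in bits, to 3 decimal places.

Entropy H = −Σ p log₂ p ≈ 2.4332 bits.
Huffman merges: 61/1000+41/500→143/1000; 143/1000+163/1000→153/500; 217/1000+47/200→113/250; 121/500+153/500→137/250; 113/250+137/250→1. L = 2449/1000 ≈ 2.4490.
L − H = 2.4490 − 2.4332 = 0.016 bits.

0.016 bits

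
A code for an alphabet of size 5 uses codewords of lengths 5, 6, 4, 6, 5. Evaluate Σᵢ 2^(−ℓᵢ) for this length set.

0.15625

With common denominator 2^6 = 64: Σ 2^(−ℓᵢ) = 2/64 + 1/64 + 4/64 + 1/64 + 2/64 = 10/64 = 0.15625.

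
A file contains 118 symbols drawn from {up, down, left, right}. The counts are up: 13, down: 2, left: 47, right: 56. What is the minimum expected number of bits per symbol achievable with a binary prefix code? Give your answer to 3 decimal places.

Probabilities are the counts divided by 118.
Repeatedly combine the two least-probable nodes; the expected code length is the sum of the merged weights.
merge 1/59 + 13/118 → 15/118
merge 15/118 + 47/118 → 31/59
merge 28/59 + 31/59 → 1
L = 15/118 + 31/59 + 1 = 195/118 ≈ 1.653 bits/symbol.

1.653 bits/symbol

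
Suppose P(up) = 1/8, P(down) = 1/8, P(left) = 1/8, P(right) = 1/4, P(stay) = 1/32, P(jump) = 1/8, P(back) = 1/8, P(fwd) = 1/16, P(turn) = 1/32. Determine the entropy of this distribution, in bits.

Each probability is a power of 1/2, so log₂(1/p) is an integer.
H = Σ p·log₂(1/p) = 1/8·3 + 1/8·3 + 1/8·3 + 1/4·2 + 1/32·5 + 1/8·3 + 1/8·3 + 1/16·4 + 1/32·5 = 2.9375 bits.

2.9375 bits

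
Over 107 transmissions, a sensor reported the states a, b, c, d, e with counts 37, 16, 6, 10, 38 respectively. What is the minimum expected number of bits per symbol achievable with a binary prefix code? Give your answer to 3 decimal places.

Probabilities are the counts divided by 107.
Repeatedly combine the two least-probable nodes; the expected code length is the sum of the merged weights.
merge 6/107 + 10/107 → 16/107
merge 16/107 + 16/107 → 32/107
merge 32/107 + 37/107 → 69/107
merge 38/107 + 69/107 → 1
L = 16/107 + 32/107 + 69/107 + 1 = 224/107 ≈ 2.093 bits/symbol.

2.093 bits/symbol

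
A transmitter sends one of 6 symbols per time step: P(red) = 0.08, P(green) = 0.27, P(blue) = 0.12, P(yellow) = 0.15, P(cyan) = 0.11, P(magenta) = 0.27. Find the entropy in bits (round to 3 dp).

H = −Σ pᵢ log₂ pᵢ.
−0.08·log₂(0.08) = 0.2915
−0.27·log₂(0.27) = 0.5100
−0.12·log₂(0.12) = 0.3671
−0.15·log₂(0.15) = 0.4105
−0.11·log₂(0.11) = 0.3503
−0.27·log₂(0.27) = 0.5100
Sum ≈ 2.4395 → 2.439 bits.

2.439 bits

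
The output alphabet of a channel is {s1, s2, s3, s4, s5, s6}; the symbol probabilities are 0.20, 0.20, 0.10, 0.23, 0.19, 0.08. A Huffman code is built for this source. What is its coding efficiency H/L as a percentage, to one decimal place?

97.9%

Entropy H = −Σ p log₂ p ≈ 2.4954 bits.
Huffman merges: 2/25+1/10→9/50; 9/50+19/100→37/100; 1/5+1/5→2/5; 23/100+37/100→3/5; 2/5+3/5→1. L = 51/20 ≈ 2.5500.
Efficiency = H/L = 2.4954/2.5500 = 97.9%.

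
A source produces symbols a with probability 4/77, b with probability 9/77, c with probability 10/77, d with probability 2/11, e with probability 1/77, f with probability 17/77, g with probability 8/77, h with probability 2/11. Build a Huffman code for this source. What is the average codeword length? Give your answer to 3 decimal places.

2.831 bits/symbol

Repeatedly combine the two least-probable nodes; the expected code length is the sum of the merged weights.
merge 1/77 + 4/77 → 5/77
merge 5/77 + 8/77 → 13/77
merge 9/77 + 10/77 → 19/77
merge 13/77 + 2/11 → 27/77
merge 2/11 + 17/77 → 31/77
merge 19/77 + 27/77 → 46/77
merge 31/77 + 46/77 → 1
L = 5/77 + 13/77 + 19/77 + 27/77 + 31/77 + 46/77 + 1 = 218/77 ≈ 2.831 bits/symbol.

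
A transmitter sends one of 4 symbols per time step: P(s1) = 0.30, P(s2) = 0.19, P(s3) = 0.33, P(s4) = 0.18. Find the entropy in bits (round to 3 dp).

1.949 bits

H = −Σ pᵢ log₂ pᵢ.
−0.30·log₂(0.30) = 0.5211
−0.19·log₂(0.19) = 0.4552
−0.33·log₂(0.33) = 0.5278
−0.18·log₂(0.18) = 0.4453
Sum ≈ 1.9494 → 1.949 bits.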